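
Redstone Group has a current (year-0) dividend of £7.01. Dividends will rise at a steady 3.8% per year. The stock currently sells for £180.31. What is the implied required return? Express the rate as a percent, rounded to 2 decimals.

7.84%

Rearranging the constant-growth DDM: r = D₁/P₀ + g.
D₁ = 7.01 × (1 + 0.038) = 7.2764.
r = 7.2764 / 180.31 + 0.038 = 0.04035 + 0.038 = 0.07835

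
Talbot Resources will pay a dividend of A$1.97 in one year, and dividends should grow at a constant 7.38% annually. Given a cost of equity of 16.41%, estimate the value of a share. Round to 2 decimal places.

Gordon growth model: P₀ = D₁/(r − g), with D₁ = 1.97 given directly.
P₀ = 1.9700 / (0.1641 − 0.0738) = 1.9700 / 0.0903 = 21.8162

A$21.82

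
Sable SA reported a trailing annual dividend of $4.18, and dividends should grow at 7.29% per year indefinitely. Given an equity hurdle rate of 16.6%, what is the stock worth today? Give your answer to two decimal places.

Gordon growth model: P₀ = D₁/(r − g). D₁ = 4.18 × (1 + 0.0729) = 4.4847.
P₀ = 4.4847 / (0.166 − 0.0729) = 4.4847 / 0.0931 = 48.1710

$48.17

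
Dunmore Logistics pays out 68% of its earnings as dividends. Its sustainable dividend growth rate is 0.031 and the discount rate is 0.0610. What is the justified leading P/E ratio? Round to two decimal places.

22.67

Justified leading P/E = b/(r−g) = 0.68/(0.061−0.031) = 22.6667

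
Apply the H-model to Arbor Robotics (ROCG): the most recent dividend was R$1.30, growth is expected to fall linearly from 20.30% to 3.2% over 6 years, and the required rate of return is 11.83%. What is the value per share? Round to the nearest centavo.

H-model: P₀ = D₀[(1+g_L) + H(g_S−g_L)]/(r−g_L), with H = 6/2 = 3.
P₀ = 1.30 × [(1+0.032) + 3×(0.203−0.032)] / (0.1183−0.032)
   = 1.30 × 1.5450 / 0.0863 = 23.2735

R$23.27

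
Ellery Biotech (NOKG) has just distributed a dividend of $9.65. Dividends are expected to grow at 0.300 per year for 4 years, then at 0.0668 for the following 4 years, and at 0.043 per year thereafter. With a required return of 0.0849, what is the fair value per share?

$601.24

Three-stage DDM. Project D₁…D_8; terminal Gordon value at t=8 with g = 0.043; discount at r = 0.0849.
D_1 = 12.5450
D_2 = 16.3085
D_3 = 21.2011
D_4 = 27.5614
D_5 = 29.4025
D_6 = 31.3665
D_7 = 33.4618
D_8 = 35.6971
TV_8 = 37.2321/(0.0849−0.043) = 888.5933
P₀ = Σ Dₜ/(1+r)ᵗ + TV_8/(1+r)^8 = 601.2372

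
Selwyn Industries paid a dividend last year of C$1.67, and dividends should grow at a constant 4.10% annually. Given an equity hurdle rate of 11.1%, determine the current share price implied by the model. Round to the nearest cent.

C$24.84

Gordon growth model: P₀ = D₁/(r − g). D₁ = 1.67 × (1 + 0.041) = 1.7385.
P₀ = 1.7385 / (0.111 − 0.041) = 1.7385 / 0.07 = 24.8353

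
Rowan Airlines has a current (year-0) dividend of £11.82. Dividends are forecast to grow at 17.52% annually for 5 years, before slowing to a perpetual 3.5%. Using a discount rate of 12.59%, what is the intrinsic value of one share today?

Two-stage DDM. Project D₁…D_5 at 0.1752, terminal growth 0.035, discount at r = 0.1259.
D_1 = 13.8909
D_2 = 16.3245
D_3 = 19.1846
D_4 = 22.5457
D_5 = 26.4958
Terminal value at t=5: TV = D_6/(r−g) = 27.4231/(0.1259−0.035) = 301.6844
P₀ = 13.8909/(1+0.1259)^1 + 16.3245/(1+0.1259)^2 + 19.1846/(1+0.1259)^3 + 22.5457/(1+0.1259)^4 + 26.4958/(1+0.1259)^5 + 301.6844/(1+0.1259)^5 = 234.0772

£234.08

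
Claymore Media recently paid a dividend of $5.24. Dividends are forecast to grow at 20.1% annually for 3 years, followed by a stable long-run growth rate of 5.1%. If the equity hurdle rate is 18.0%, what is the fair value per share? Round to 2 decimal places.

Two-stage DDM. Project D₁…D_3 at 0.201, terminal growth 0.051, discount at r = 0.18.
D_1 = 6.2932
D_2 = 7.5582
D_3 = 9.0774
Terminal value at t=3: TV = D_4/(r−g) = 9.5403/(0.18−0.051) = 73.9560
P₀ = 6.2932/(1+0.18)^1 + 7.5582/(1+0.18)^2 + 9.0774/(1+0.18)^3 + 73.9560/(1+0.18)^3 = 61.2981

$61.30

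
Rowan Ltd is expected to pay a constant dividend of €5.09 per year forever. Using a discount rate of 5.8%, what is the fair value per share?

€87.76

Zero-growth DDM (perpetuity): P₀ = D/r = 5.09 / 0.058 = 87.7586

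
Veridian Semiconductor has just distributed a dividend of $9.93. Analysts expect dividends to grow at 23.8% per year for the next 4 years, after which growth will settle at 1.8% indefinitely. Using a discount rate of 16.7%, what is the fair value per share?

Two-stage DDM. Project D₁…D_4 at 0.238, terminal growth 0.018, discount at r = 0.167.
D_1 = 12.2933
D_2 = 15.2192
D_3 = 18.8413
D_4 = 23.3255
Terminal value at t=4: TV = D_5/(r−g) = 23.7454/(0.167−0.018) = 159.3651
P₀ = 12.2933/(1+0.167)^1 + 15.2192/(1+0.167)^2 + 18.8413/(1+0.167)^3 + 23.3255/(1+0.167)^4 + 159.3651/(1+0.167)^4 = 132.0634

$132.06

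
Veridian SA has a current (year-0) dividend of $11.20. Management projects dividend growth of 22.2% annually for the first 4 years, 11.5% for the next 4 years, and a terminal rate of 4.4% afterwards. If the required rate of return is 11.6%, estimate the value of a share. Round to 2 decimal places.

Three-stage DDM. Project D₁…D_8; terminal Gordon value at t=8 with g = 0.044; discount at r = 0.116.
D_1 = 13.6864
D_2 = 16.7248
D_3 = 20.4377
D_4 = 24.9748
D_5 = 27.8470
D_6 = 31.0494
D_7 = 34.6200
D_8 = 38.6013
TV_8 = 40.2998/(0.116−0.044) = 559.7193
P₀ = Σ Dₜ/(1+r)ᵗ + TV_8/(1+r)^8 = 353.3814

$353.38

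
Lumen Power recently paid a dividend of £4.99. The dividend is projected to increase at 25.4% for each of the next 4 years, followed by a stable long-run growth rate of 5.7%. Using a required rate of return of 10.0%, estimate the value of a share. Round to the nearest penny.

Two-stage DDM. Project D₁…D_4 at 0.254, terminal growth 0.057, discount at r = 0.1.
D_1 = 6.2575
D_2 = 7.8469
D_3 = 9.8400
D_4 = 12.3393
Terminal value at t=4: TV = D_5/(r−g) = 13.0426/(0.1−0.057) = 303.3173
P₀ = 6.2575/(1+0.1)^1 + 7.8469/(1+0.1)^2 + 9.8400/(1+0.1)^3 + 12.3393/(1+0.1)^4 + 303.3173/(1+0.1)^4 = 235.1642

£235.16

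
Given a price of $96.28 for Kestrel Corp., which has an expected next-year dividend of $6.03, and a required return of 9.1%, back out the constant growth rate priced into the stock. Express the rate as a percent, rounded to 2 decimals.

From P₀ = D₁/(r − g), the implied growth is g = r − D₁/P₀.
g = 0.091 − 6.03/96.28 = 0.091 − 0.06263 = 0.02837

2.84%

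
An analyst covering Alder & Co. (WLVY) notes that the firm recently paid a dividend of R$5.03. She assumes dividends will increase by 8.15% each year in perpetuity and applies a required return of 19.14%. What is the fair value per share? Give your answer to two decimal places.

R$49.50

Gordon growth model: P₀ = D₁/(r − g). D₁ = 5.03 × (1 + 0.0815) = 5.4399.
P₀ = 5.4399 / (0.1914 − 0.0815) = 5.4399 / 0.1099 = 49.4990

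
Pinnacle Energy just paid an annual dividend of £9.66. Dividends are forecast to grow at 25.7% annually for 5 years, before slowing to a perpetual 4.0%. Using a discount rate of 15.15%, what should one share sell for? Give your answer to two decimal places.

Two-stage DDM. Project D₁…D_5 at 0.257, terminal growth 0.04, discount at r = 0.1515.
D_1 = 12.1426
D_2 = 15.2633
D_3 = 19.1859
D_4 = 24.1167
D_5 = 30.3147
Terminal value at t=5: TV = D_6/(r−g) = 31.5273/(0.1515−0.04) = 282.7561
P₀ = 12.1426/(1+0.1515)^1 + 15.2633/(1+0.1515)^2 + 19.1859/(1+0.1515)^3 + 24.1167/(1+0.1515)^4 + 30.3147/(1+0.1515)^5 + 282.7561/(1+0.1515)^5 = 202.9795

£202.98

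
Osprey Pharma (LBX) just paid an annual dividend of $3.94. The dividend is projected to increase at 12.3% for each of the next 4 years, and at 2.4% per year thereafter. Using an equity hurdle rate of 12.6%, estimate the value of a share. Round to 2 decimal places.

Two-stage DDM. Project D₁…D_4 at 0.123, terminal growth 0.024, discount at r = 0.126.
D_1 = 4.4246
D_2 = 4.9688
D_3 = 5.5800
D_4 = 6.2664
Terminal value at t=4: TV = D_5/(r−g) = 6.4168/(0.126−0.024) = 62.9093
P₀ = 4.4246/(1+0.126)^1 + 4.9688/(1+0.126)^2 + 5.5800/(1+0.126)^3 + 6.2664/(1+0.126)^4 + 62.9093/(1+0.126)^4 = 54.7900

$54.79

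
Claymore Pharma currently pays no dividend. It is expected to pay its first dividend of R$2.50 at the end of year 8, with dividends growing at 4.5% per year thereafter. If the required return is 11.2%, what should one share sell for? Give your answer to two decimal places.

R$17.75

Deferred-dividend DDM. At t=7 the remaining stream is a growing perpetuity with first payment D_8 = 2.50.
V_7 = D_8/(r−g) = 2.50/(0.112−0.045) = 37.3134
P₀ = V_7/(1+r)^7 = 37.3134/(1+0.112)^7 = 17.7473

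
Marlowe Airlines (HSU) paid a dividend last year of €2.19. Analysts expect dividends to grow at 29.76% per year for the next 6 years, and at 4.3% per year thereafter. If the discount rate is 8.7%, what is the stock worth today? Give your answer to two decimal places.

€175.78

Two-stage DDM. Project D₁…D_6 at 0.2976, terminal growth 0.043, discount at r = 0.087.
D_1 = 2.8417
D_2 = 3.6874
D_3 = 4.7848
D_4 = 6.2088
D_5 = 8.0565
D_6 = 10.4542
Terminal value at t=6: TV = D_7/(r−g) = 10.9037/(0.087−0.043) = 247.8111
P₀ = 2.8417/(1+0.087)^1 + 3.6874/(1+0.087)^2 + 4.7848/(1+0.087)^3 + 6.2088/(1+0.087)^4 + 8.0565/(1+0.087)^5 + 10.4542/(1+0.087)^6 + 247.8111/(1+0.087)^6 = 175.7795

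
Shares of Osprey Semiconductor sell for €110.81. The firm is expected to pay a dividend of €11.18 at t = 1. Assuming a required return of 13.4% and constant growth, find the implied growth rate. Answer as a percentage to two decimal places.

3.31%

From P₀ = D₁/(r − g), the implied growth is g = r − D₁/P₀.
g = 0.134 − 11.18/110.81 = 0.134 − 0.10089 = 0.03311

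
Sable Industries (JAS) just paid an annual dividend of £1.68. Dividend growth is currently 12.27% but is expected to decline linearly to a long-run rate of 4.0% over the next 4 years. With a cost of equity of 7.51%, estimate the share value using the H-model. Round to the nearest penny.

H-model: P₀ = D₀[(1+g_L) + H(g_S−g_L)]/(r−g_L), with H = 4/2 = 2.
P₀ = 1.68 × [(1+0.04) + 2×(0.1227−0.04)] / (0.0751−0.04)
   = 1.68 × 1.2054 / 0.0351 = 57.6944

£57.69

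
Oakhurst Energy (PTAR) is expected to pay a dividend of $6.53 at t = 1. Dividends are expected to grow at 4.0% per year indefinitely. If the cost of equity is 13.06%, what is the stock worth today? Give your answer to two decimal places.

$72.08

Gordon growth model: P₀ = D₁/(r − g), with D₁ = 6.53 given directly.
P₀ = 6.5300 / (0.1306 − 0.04) = 6.5300 / 0.0906 = 72.0751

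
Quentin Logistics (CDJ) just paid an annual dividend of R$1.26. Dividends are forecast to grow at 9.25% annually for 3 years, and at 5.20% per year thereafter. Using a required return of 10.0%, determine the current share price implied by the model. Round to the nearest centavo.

R$30.78

Two-stage DDM. Project D₁…D_3 at 0.0925, terminal growth 0.052, discount at r = 0.1.
D_1 = 1.3765
D_2 = 1.5039
D_3 = 1.6430
Terminal value at t=3: TV = D_4/(r−g) = 1.7284/(0.1−0.052) = 36.0089
P₀ = 1.3765/(1+0.1)^1 + 1.5039/(1+0.1)^2 + 1.6430/(1+0.1)^3 + 36.0089/(1+0.1)^3 = 30.7827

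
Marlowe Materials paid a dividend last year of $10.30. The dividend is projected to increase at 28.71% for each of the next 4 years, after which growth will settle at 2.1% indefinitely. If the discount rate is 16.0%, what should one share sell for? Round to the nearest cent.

$168.47

Two-stage DDM. Project D₁…D_4 at 0.2871, terminal growth 0.021, discount at r = 0.16.
D_1 = 13.2571
D_2 = 17.0633
D_3 = 21.9621
D_4 = 28.2674
Terminal value at t=4: TV = D_5/(r−g) = 28.8611/(0.16−0.021) = 207.6335
P₀ = 13.2571/(1+0.16)^1 + 17.0633/(1+0.16)^2 + 21.9621/(1+0.16)^3 + 28.2674/(1+0.16)^4 + 207.6335/(1+0.16)^4 = 168.4655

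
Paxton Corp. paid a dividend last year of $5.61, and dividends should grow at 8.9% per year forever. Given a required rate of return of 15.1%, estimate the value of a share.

Gordon growth model: P₀ = D₁/(r − g). D₁ = 5.61 × (1 + 0.089) = 6.1093.
P₀ = 6.1093 / (0.151 − 0.089) = 6.1093 / 0.062 = 98.5369

$98.54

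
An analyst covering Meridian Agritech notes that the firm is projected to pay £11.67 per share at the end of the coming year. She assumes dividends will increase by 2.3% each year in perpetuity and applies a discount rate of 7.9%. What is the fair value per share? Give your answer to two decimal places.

£208.39

Gordon growth model: P₀ = D₁/(r − g), with D₁ = 11.67 given directly.
P₀ = 11.6700 / (0.079 − 0.023) = 11.6700 / 0.056 = 208.3929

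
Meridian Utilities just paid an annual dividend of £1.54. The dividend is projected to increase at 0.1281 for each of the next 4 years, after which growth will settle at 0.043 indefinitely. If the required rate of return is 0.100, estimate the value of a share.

Two-stage DDM. Project D₁…D_4 at 0.1281, terminal growth 0.043, discount at r = 0.1.
D_1 = 1.7373
D_2 = 1.9598
D_3 = 2.2109
D_4 = 2.4941
Terminal value at t=4: TV = D_5/(r−g) = 2.6013/(0.1−0.043) = 45.6374
P₀ = 1.7373/(1+0.1)^1 + 1.9598/(1+0.1)^2 + 2.2109/(1+0.1)^3 + 2.4941/(1+0.1)^4 + 45.6374/(1+0.1)^4 = 37.7345

£37.73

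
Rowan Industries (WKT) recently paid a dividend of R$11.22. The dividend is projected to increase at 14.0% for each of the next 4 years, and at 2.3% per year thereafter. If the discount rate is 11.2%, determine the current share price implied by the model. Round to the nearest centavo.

R$190.23

Two-stage DDM. Project D₁…D_4 at 0.14, terminal growth 0.023, discount at r = 0.112.
D_1 = 12.7908
D_2 = 14.5815
D_3 = 16.6229
D_4 = 18.9501
Terminal value at t=4: TV = D_5/(r−g) = 19.3860/(0.112−0.023) = 217.8201
P₀ = 12.7908/(1+0.112)^1 + 14.5815/(1+0.112)^2 + 16.6229/(1+0.112)^3 + 18.9501/(1+0.112)^4 + 217.8201/(1+0.112)^4 = 190.2326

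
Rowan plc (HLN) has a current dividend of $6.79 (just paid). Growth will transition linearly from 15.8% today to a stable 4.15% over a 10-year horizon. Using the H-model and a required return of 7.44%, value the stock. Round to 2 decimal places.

H-model: P₀ = D₀[(1+g_L) + H(g_S−g_L)]/(r−g_L), with H = 10/2 = 5.
P₀ = 6.79 × [(1+0.0415) + 5×(0.158−0.0415)] / (0.0744−0.0415)
   = 6.79 × 1.6240 / 0.0329 = 335.1660

$335.17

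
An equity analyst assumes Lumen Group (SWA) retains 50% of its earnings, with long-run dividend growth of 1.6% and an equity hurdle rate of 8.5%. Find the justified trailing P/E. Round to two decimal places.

7.36

Payout ratio b = 1 − 0.50 = 0.50.
Justified trailing P/E = b(1+g)/(r−g) = 0.50×(1+0.016)/(0.085−0.016) = 7.3623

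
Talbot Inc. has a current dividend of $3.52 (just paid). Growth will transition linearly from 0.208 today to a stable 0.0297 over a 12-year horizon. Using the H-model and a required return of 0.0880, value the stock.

$126.76

H-model: P₀ = D₀[(1+g_L) + H(g_S−g_L)]/(r−g_L), with H = 12/2 = 6.
P₀ = 3.52 × [(1+0.0297) + 6×(0.208−0.0297)] / (0.088−0.0297)
   = 3.52 × 2.0995 / 0.0583 = 126.7623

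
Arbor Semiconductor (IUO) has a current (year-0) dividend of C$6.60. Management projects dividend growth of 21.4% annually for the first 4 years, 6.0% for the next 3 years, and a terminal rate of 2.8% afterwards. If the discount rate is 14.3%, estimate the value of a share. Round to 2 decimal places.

Three-stage DDM. Project D₁…D_7; terminal Gordon value at t=7 with g = 0.028; discount at r = 0.143.
D_1 = 8.0124
D_2 = 9.7271
D_3 = 11.8086
D_4 = 14.3357
D_5 = 15.1958
D_6 = 16.1076
D_7 = 17.0740
TV_7 = 17.5521/(0.143−0.028) = 152.6271
P₀ = Σ Dₜ/(1+r)ᵗ + TV_7/(1+r)^7 = 112.3579

C$112.36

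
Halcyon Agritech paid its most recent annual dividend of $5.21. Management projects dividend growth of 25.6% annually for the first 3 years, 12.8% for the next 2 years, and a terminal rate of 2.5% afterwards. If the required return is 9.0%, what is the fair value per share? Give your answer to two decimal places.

Three-stage DDM. Project D₁…D_5; terminal Gordon value at t=5 with g = 0.025; discount at r = 0.09.
D_1 = 6.5438
D_2 = 8.2190
D_3 = 10.3230
D_4 = 11.6444
D_5 = 13.1348
TV_5 = 13.4632/(0.09−0.025) = 207.1263
P₀ = Σ Dₜ/(1+r)ᵗ + TV_5/(1+r)^5 = 172.2963

$172.30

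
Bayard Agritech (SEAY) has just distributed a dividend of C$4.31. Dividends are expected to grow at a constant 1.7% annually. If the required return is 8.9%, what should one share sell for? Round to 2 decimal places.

Gordon growth model: P₀ = D₁/(r − g). D₁ = 4.31 × (1 + 0.017) = 4.3833.
P₀ = 4.3833 / (0.089 − 0.017) = 4.3833 / 0.072 = 60.8787

C$60.88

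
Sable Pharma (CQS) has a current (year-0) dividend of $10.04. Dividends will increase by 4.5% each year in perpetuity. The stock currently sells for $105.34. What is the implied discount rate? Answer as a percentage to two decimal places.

Rearranging the constant-growth DDM: r = D₁/P₀ + g.
D₁ = 10.04 × (1 + 0.045) = 10.4918.
r = 10.4918 / 105.34 + 0.045 = 0.09960 + 0.045 = 0.14460

14.46%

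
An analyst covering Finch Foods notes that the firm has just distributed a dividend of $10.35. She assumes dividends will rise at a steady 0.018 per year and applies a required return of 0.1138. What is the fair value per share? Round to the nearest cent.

Gordon growth model: P₀ = D₁/(r − g). D₁ = 10.35 × (1 + 0.018) = 10.5363.
P₀ = 10.5363 / (0.1138 − 0.018) = 10.5363 / 0.0958 = 109.9823

$109.98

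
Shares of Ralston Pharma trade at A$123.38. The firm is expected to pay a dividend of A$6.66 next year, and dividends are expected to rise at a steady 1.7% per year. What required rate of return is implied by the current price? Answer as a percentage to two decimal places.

7.10%

Rearranging the constant-growth DDM: r = D₁/P₀ + g.
r = 6.6600 / 123.38 + 0.017 = 0.05398 + 0.017 = 0.07098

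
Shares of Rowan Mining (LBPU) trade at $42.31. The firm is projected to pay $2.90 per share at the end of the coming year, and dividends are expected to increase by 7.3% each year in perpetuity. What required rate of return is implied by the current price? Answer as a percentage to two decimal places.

14.15%

Rearranging the constant-growth DDM: r = D₁/P₀ + g.
r = 2.9000 / 42.31 + 0.073 = 0.06854 + 0.073 = 0.14154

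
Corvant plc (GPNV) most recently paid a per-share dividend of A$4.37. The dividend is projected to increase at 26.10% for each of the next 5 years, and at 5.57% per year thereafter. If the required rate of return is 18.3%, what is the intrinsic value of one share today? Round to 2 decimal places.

Two-stage DDM. Project D₁…D_5 at 0.261, terminal growth 0.0557, discount at r = 0.183.
D_1 = 5.5106
D_2 = 6.9488
D_3 = 8.7625
D_4 = 11.0495
D_5 = 13.9334
Terminal value at t=5: TV = D_6/(r−g) = 14.7095/(0.183−0.0557) = 115.5497
P₀ = 5.5106/(1+0.183)^1 + 6.9488/(1+0.183)^2 + 8.7625/(1+0.183)^3 + 11.0495/(1+0.183)^4 + 13.9334/(1+0.183)^5 + 115.5497/(1+0.183)^5 = 76.4419

A$76.44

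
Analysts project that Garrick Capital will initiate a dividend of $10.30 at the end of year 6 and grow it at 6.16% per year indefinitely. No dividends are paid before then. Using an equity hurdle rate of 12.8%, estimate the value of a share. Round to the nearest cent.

Deferred-dividend DDM. At t=5 the remaining stream is a growing perpetuity with first payment D_6 = 10.30.
V_5 = D_6/(r−g) = 10.30/(0.128−0.0616) = 155.1205
P₀ = V_5/(1+r)^5 = 155.1205/(1+0.128)^5 = 84.9422

$84.94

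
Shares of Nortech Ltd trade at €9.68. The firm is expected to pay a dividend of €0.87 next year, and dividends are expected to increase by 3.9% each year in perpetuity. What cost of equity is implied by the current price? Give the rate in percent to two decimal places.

Rearranging the constant-growth DDM: r = D₁/P₀ + g.
r = 0.8700 / 9.68 + 0.039 = 0.08988 + 0.039 = 0.12888

12.89%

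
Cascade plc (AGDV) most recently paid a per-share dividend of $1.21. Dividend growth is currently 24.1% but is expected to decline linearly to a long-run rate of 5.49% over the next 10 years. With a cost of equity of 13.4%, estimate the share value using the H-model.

H-model: P₀ = D₀[(1+g_L) + H(g_S−g_L)]/(r−g_L), with H = 10/2 = 5.
P₀ = 1.21 × [(1+0.0549) + 5×(0.241−0.0549)] / (0.134−0.0549)
   = 1.21 × 1.9854 / 0.0791 = 30.3708

$30.37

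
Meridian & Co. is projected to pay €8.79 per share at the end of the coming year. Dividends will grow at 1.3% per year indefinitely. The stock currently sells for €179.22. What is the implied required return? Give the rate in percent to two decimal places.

Rearranging the constant-growth DDM: r = D₁/P₀ + g.
r = 8.7900 / 179.22 + 0.013 = 0.04905 + 0.013 = 0.06205

6.20%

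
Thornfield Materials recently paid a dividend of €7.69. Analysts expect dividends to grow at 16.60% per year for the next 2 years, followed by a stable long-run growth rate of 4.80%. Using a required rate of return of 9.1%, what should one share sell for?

€231.08

Two-stage DDM. Project D₁…D_2 at 0.166, terminal growth 0.048, discount at r = 0.091.
D_1 = 8.9665
D_2 = 10.4550
Terminal value at t=2: TV = D_3/(r−g) = 10.9568/(0.091−0.048) = 254.8099
P₀ = 8.9665/(1+0.091)^1 + 10.4550/(1+0.091)^2 + 254.8099/(1+0.091)^2 = 231.0777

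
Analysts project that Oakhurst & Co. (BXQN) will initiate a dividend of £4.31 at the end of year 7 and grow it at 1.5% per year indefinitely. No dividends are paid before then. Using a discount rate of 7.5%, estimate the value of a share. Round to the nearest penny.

Deferred-dividend DDM. At t=6 the remaining stream is a growing perpetuity with first payment D_7 = 4.31.
V_6 = D_7/(r−g) = 4.31/(0.075−0.015) = 71.8333
P₀ = V_6/(1+r)^6 = 71.8333/(1+0.075)^6 = 46.5452

£46.55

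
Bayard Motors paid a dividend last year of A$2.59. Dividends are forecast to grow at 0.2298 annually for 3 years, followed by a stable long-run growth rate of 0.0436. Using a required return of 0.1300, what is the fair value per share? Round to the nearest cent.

Two-stage DDM. Project D₁…D_3 at 0.2298, terminal growth 0.0436, discount at r = 0.13.
D_1 = 3.1852
D_2 = 3.9171
D_3 = 4.8173
Terminal value at t=3: TV = D_4/(r−g) = 5.0273/(0.13−0.0436) = 58.1867
P₀ = 3.1852/(1+0.13)^1 + 3.9171/(1+0.13)^2 + 4.8173/(1+0.13)^3 + 58.1867/(1+0.13)^3 = 49.5514

A$49.55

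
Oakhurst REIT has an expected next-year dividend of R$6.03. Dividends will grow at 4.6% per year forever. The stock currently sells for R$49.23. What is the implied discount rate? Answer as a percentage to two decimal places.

16.85%

Rearranging the constant-growth DDM: r = D₁/P₀ + g.
r = 6.0300 / 49.23 + 0.046 = 0.12249 + 0.046 = 0.16849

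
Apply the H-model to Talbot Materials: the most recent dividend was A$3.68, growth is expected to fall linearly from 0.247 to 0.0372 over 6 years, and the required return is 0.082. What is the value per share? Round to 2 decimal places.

H-model: P₀ = D₀[(1+g_L) + H(g_S−g_L)]/(r−g_L), with H = 6/2 = 3.
P₀ = 3.68 × [(1+0.0372) + 3×(0.247−0.0372)] / (0.082−0.0372)
   = 3.68 × 1.6666 / 0.0448 = 136.8993

A$136.90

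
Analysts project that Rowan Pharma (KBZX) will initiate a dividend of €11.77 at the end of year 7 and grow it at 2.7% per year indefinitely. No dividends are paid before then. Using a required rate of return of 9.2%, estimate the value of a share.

Deferred-dividend DDM. At t=6 the remaining stream is a growing perpetuity with first payment D_7 = 11.77.
V_6 = D_7/(r−g) = 11.77/(0.092−0.027) = 181.0769
P₀ = V_6/(1+r)^6 = 181.0769/(1+0.092)^6 = 106.7892

€106.79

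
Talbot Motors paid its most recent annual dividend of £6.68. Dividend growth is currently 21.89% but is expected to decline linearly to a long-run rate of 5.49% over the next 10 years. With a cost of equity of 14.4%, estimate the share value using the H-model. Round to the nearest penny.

H-model: P₀ = D₀[(1+g_L) + H(g_S−g_L)]/(r−g_L), with H = 10/2 = 5.
P₀ = 6.68 × [(1+0.0549) + 5×(0.2189−0.0549)] / (0.144−0.0549)
   = 6.68 × 1.8749 / 0.0891 = 140.5649

£140.56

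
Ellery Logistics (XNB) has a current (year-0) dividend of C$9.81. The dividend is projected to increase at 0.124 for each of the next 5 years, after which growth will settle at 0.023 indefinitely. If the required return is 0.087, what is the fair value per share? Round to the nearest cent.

C$239.67

Two-stage DDM. Project D₁…D_5 at 0.124, terminal growth 0.023, discount at r = 0.087.
D_1 = 11.0264
D_2 = 12.3937
D_3 = 13.9305
D_4 = 15.6579
D_5 = 17.5995
Terminal value at t=5: TV = D_6/(r−g) = 18.0043/(0.087−0.023) = 281.3172
P₀ = 11.0264/(1+0.087)^1 + 12.3937/(1+0.087)^2 + 13.9305/(1+0.087)^3 + 15.6579/(1+0.087)^4 + 17.5995/(1+0.087)^5 + 281.3172/(1+0.087)^5 = 239.6659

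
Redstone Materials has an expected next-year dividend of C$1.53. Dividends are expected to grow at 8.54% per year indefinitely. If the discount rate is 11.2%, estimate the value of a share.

Gordon growth model: P₀ = D₁/(r − g), with D₁ = 1.53 given directly.
P₀ = 1.5300 / (0.112 − 0.0854) = 1.5300 / 0.0266 = 57.5188

C$57.52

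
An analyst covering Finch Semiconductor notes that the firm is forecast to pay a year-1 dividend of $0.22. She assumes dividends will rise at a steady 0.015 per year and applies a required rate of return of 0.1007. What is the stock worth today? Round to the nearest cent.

Gordon growth model: P₀ = D₁/(r − g), with D₁ = 0.22 given directly.
P₀ = 0.2200 / (0.1007 − 0.015) = 0.2200 / 0.0857 = 2.5671

$2.57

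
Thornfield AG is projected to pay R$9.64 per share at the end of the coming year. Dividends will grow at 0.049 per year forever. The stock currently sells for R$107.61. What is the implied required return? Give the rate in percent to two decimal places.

Rearranging the constant-growth DDM: r = D₁/P₀ + g.
r = 9.6400 / 107.61 + 0.049 = 0.08958 + 0.049 = 0.13858

13.86%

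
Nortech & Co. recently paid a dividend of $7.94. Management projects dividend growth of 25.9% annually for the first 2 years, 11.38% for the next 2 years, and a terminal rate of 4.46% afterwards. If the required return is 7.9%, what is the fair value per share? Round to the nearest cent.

Three-stage DDM. Project D₁…D_4; terminal Gordon value at t=4 with g = 0.0446; discount at r = 0.079.
D_1 = 9.9965
D_2 = 12.5855
D_3 = 14.0178
D_4 = 15.6130
TV_4 = 16.3093/(0.079−0.0446) = 474.1087
P₀ = Σ Dₜ/(1+r)ᵗ + TV_4/(1+r)^4 = 392.5298

$392.53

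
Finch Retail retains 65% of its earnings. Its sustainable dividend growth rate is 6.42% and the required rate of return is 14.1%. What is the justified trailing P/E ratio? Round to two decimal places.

4.85

Payout ratio b = 1 − 0.65 = 0.35.
Justified trailing P/E = b(1+g)/(r−g) = 0.35×(1+0.0642)/(0.141−0.0642) = 4.8499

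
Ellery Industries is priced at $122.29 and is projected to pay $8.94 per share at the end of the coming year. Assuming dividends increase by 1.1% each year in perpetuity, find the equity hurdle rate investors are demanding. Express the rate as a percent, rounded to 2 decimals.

Rearranging the constant-growth DDM: r = D₁/P₀ + g.
r = 8.9400 / 122.29 + 0.011 = 0.07310 + 0.011 = 0.08410

8.41%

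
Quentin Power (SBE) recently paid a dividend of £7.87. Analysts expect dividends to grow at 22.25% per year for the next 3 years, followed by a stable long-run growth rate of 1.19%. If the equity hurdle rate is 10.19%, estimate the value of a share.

£150.00

Two-stage DDM. Project D₁…D_3 at 0.2225, terminal growth 0.0119, discount at r = 0.1019.
D_1 = 9.6211
D_2 = 11.7618
D_3 = 14.3788
Terminal value at t=3: TV = D_4/(r−g) = 14.5499/(0.1019−0.0119) = 161.6652
P₀ = 9.6211/(1+0.1019)^1 + 11.7618/(1+0.1019)^2 + 14.3788/(1+0.1019)^3 + 161.6652/(1+0.1019)^3 = 149.9997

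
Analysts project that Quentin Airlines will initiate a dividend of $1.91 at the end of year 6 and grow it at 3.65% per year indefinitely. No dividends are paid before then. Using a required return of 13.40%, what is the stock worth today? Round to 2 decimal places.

$10.45

Deferred-dividend DDM. At t=5 the remaining stream is a growing perpetuity with first payment D_6 = 1.91.
V_5 = D_6/(r−g) = 1.91/(0.134−0.0365) = 19.5897
P₀ = V_5/(1+r)^5 = 19.5897/(1+0.134)^5 = 10.4463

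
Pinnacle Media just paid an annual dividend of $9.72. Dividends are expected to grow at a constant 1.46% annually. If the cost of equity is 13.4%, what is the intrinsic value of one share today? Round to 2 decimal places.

Gordon growth model: P₀ = D₁/(r − g). D₁ = 9.72 × (1 + 0.0146) = 9.8619.
P₀ = 9.8619 / (0.134 − 0.0146) = 9.8619 / 0.1194 = 82.5956

$82.60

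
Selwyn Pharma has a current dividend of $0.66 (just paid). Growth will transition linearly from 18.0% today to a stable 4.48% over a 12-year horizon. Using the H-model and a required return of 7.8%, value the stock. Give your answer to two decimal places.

$36.90

H-model: P₀ = D₀[(1+g_L) + H(g_S−g_L)]/(r−g_L), with H = 12/2 = 6.
P₀ = 0.66 × [(1+0.0448) + 6×(0.18−0.0448)] / (0.078−0.0448)
   = 0.66 × 1.8560 / 0.0332 = 36.8964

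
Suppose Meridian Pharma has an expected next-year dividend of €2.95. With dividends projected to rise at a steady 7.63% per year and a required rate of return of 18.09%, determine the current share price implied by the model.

€28.20

Gordon growth model: P₀ = D₁/(r − g), with D₁ = 2.95 given directly.
P₀ = 2.9500 / (0.1809 − 0.0763) = 2.9500 / 0.1046 = 28.2027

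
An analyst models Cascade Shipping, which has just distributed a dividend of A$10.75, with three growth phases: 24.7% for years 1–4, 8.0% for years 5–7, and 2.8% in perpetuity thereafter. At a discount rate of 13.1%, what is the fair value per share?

A$236.76

Three-stage DDM. Project D₁…D_7; terminal Gordon value at t=7 with g = 0.028; discount at r = 0.131.
D_1 = 13.4052
D_2 = 16.7163
D_3 = 20.8453
D_4 = 25.9941
D_5 = 28.0736
D_6 = 30.3195
D_7 = 32.7450
TV_7 = 33.6619/(0.131−0.028) = 326.8146
P₀ = Σ Dₜ/(1+r)ᵗ + TV_7/(1+r)^7 = 236.7628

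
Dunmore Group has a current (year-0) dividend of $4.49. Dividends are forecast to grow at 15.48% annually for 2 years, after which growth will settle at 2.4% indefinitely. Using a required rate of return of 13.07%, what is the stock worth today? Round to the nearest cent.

Two-stage DDM. Project D₁…D_2 at 0.1548, terminal growth 0.024, discount at r = 0.1307.
D_1 = 5.1851
D_2 = 5.9877
Terminal value at t=2: TV = D_3/(r−g) = 6.1314/(0.1307−0.024) = 57.4639
P₀ = 5.1851/(1+0.1307)^1 + 5.9877/(1+0.1307)^2 + 57.4639/(1+0.1307)^2 = 54.2161

$54.22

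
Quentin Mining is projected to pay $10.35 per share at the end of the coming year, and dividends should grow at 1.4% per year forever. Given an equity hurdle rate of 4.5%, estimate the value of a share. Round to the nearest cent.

Gordon growth model: P₀ = D₁/(r − g), with D₁ = 10.35 given directly.
P₀ = 10.3500 / (0.045 − 0.014) = 10.3500 / 0.031 = 333.8710

$333.87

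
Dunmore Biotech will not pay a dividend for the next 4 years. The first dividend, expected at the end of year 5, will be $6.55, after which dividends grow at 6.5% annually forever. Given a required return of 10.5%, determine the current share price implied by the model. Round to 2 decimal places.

$109.83

Deferred-dividend DDM. At t=4 the remaining stream is a growing perpetuity with first payment D_5 = 6.55.
V_4 = D_5/(r−g) = 6.55/(0.105−0.065) = 163.7500
P₀ = V_4/(1+r)^4 = 163.7500/(1+0.105)^4 = 109.8328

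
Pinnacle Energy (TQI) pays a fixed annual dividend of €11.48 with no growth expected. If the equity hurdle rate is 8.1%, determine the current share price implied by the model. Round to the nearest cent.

Zero-growth DDM (perpetuity): P₀ = D/r = 11.48 / 0.081 = 141.7284

€141.73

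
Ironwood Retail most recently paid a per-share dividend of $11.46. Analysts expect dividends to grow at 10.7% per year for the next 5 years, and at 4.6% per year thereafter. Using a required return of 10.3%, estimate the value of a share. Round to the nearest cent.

$272.07

Two-stage DDM. Project D₁…D_5 at 0.107, terminal growth 0.046, discount at r = 0.103.
D_1 = 12.6862
D_2 = 14.0436
D_3 = 15.5463
D_4 = 17.2098
D_5 = 19.0512
Terminal value at t=5: TV = D_6/(r−g) = 19.9276/(0.103−0.046) = 349.6065
P₀ = 12.6862/(1+0.103)^1 + 14.0436/(1+0.103)^2 + 15.5463/(1+0.103)^3 + 17.2098/(1+0.103)^4 + 19.0512/(1+0.103)^5 + 349.6065/(1+0.103)^5 = 272.0685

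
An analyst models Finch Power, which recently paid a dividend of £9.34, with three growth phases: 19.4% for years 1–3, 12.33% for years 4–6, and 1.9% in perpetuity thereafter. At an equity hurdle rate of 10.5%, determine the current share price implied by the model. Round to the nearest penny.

£215.99

Three-stage DDM. Project D₁…D_6; terminal Gordon value at t=6 with g = 0.019; discount at r = 0.105.
D_1 = 11.1520
D_2 = 13.3154
D_3 = 15.8986
D_4 = 17.8589
D_5 = 20.0609
D_6 = 22.5345
TV_6 = 22.9626/(0.105−0.019) = 267.0071
P₀ = Σ Dₜ/(1+r)ᵗ + TV_6/(1+r)^6 = 215.9878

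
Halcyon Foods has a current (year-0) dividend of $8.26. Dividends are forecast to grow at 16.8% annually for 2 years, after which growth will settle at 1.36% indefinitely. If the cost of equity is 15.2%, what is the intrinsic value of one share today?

Two-stage DDM. Project D₁…D_2 at 0.168, terminal growth 0.0136, discount at r = 0.152.
D_1 = 9.6477
D_2 = 11.2685
Terminal value at t=2: TV = D_3/(r−g) = 11.4217/(0.152−0.0136) = 82.5270
P₀ = 9.6477/(1+0.152)^1 + 11.2685/(1+0.152)^2 + 82.5270/(1+0.152)^2 = 79.0516

$79.05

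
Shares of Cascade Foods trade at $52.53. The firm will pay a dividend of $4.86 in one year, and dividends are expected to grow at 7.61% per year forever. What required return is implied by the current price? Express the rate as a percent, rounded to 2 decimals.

16.86%

Rearranging the constant-growth DDM: r = D₁/P₀ + g.
r = 4.8600 / 52.53 + 0.0761 = 0.09252 + 0.0761 = 0.16862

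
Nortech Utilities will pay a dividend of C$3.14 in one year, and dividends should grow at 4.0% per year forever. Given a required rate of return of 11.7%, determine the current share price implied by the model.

Gordon growth model: P₀ = D₁/(r − g), with D₁ = 3.14 given directly.
P₀ = 3.1400 / (0.117 − 0.04) = 3.1400 / 0.077 = 40.7792

C$40.78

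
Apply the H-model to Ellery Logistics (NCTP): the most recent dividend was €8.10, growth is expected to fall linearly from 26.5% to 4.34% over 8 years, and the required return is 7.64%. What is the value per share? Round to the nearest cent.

€473.68

H-model: P₀ = D₀[(1+g_L) + H(g_S−g_L)]/(r−g_L), with H = 8/2 = 4.
P₀ = 8.10 × [(1+0.0434) + 4×(0.265−0.0434)] / (0.0764−0.0434)
   = 8.10 × 1.9298 / 0.033 = 473.6782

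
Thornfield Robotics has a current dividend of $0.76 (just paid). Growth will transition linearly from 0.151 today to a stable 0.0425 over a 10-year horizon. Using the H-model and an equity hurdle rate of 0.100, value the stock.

H-model: P₀ = D₀[(1+g_L) + H(g_S−g_L)]/(r−g_L), with H = 10/2 = 5.
P₀ = 0.76 × [(1+0.0425) + 5×(0.151−0.0425)] / (0.1−0.0425)
   = 0.76 × 1.5850 / 0.0575 = 20.9496

$20.95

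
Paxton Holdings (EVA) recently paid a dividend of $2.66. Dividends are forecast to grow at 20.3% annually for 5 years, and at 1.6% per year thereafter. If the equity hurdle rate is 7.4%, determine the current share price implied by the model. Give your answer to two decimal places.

$101.09

Two-stage DDM. Project D₁…D_5 at 0.203, terminal growth 0.016, discount at r = 0.074.
D_1 = 3.2000
D_2 = 3.8496
D_3 = 4.6310
D_4 = 5.5711
D_5 = 6.7021
Terminal value at t=5: TV = D_6/(r−g) = 6.8093/(0.074−0.016) = 117.4020
P₀ = 3.2000/(1+0.074)^1 + 3.8496/(1+0.074)^2 + 4.6310/(1+0.074)^3 + 5.5711/(1+0.074)^4 + 6.7021/(1+0.074)^5 + 117.4020/(1+0.074)^5 = 101.0913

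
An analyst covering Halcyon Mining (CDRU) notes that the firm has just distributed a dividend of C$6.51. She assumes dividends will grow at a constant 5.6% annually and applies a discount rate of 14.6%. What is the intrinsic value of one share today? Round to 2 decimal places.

Gordon growth model: P₀ = D₁/(r − g). D₁ = 6.51 × (1 + 0.056) = 6.8746.
P₀ = 6.8746 / (0.146 − 0.056) = 6.8746 / 0.09 = 76.3840

C$76.38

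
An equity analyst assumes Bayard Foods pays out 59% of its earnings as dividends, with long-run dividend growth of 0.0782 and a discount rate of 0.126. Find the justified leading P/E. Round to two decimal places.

12.34

Justified leading P/E = b/(r−g) = 0.59/(0.126−0.0782) = 12.3431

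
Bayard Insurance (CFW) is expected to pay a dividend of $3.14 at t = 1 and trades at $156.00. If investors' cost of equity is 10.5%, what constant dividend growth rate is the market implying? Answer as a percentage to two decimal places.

8.49%

From P₀ = D₁/(r − g), the implied growth is g = r − D₁/P₀.
g = 0.105 − 3.14/156.00 = 0.105 − 0.02013 = 0.08487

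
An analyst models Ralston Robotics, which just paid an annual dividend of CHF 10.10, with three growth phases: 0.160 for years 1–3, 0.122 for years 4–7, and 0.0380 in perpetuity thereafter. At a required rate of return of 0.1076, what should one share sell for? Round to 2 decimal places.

CHF 263.41

Three-stage DDM. Project D₁…D_7; terminal Gordon value at t=7 with g = 0.038; discount at r = 0.1076.
D_1 = 11.7160
D_2 = 13.5906
D_3 = 15.7650
D_4 = 17.6884
D_5 = 19.8464
D_6 = 22.2676
D_7 = 24.9843
TV_7 = 25.9337/(0.1076−0.038) = 372.6103
P₀ = Σ Dₜ/(1+r)ᵗ + TV_7/(1+r)^7 = 263.4069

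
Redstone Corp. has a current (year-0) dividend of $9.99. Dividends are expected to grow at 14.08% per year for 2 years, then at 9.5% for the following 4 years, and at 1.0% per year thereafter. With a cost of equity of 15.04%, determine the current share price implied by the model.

$112.53

Three-stage DDM. Project D₁…D_6; terminal Gordon value at t=6 with g = 0.01; discount at r = 0.1504.
D_1 = 11.3966
D_2 = 13.0012
D_3 = 14.2363
D_4 = 15.5888
D_5 = 17.0697
D_6 = 18.6914
TV_6 = 18.8783/(0.1504−0.01) = 134.4607
P₀ = Σ Dₜ/(1+r)ᵗ + TV_6/(1+r)^6 = 112.5278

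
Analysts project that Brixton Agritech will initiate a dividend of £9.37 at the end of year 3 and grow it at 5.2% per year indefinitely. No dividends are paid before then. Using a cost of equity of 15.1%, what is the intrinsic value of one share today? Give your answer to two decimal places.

Deferred-dividend DDM. At t=2 the remaining stream is a growing perpetuity with first payment D_3 = 9.37.
V_2 = D_3/(r−g) = 9.37/(0.151−0.052) = 94.6465
P₀ = V_2/(1+r)^2 = 94.6465/(1+0.151)^2 = 71.4420

£71.44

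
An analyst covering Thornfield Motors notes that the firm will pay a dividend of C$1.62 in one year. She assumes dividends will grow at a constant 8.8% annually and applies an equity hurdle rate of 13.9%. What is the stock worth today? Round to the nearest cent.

C$31.76

Gordon growth model: P₀ = D₁/(r − g), with D₁ = 1.62 given directly.
P₀ = 1.6200 / (0.139 − 0.088) = 1.6200 / 0.051 = 31.7647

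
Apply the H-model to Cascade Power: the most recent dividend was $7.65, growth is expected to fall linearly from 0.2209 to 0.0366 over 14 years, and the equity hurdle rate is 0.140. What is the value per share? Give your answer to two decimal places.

H-model: P₀ = D₀[(1+g_L) + H(g_S−g_L)]/(r−g_L), with H = 14/2 = 7.
P₀ = 7.65 × [(1+0.0366) + 7×(0.2209−0.0366)] / (0.14−0.0366)
   = 7.65 × 2.3267 / 0.1034 = 172.1398

$172.14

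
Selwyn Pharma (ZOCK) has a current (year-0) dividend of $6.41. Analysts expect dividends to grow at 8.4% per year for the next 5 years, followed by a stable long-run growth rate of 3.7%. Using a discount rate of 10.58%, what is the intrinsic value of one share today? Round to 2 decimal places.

$117.66

Two-stage DDM. Project D₁…D_5 at 0.084, terminal growth 0.037, discount at r = 0.1058.
D_1 = 6.9484
D_2 = 7.5321
D_3 = 8.1648
D_4 = 8.8506
D_5 = 9.5941
Terminal value at t=5: TV = D_6/(r−g) = 9.9491/(0.1058−0.037) = 144.6088
P₀ = 6.9484/(1+0.1058)^1 + 7.5321/(1+0.1058)^2 + 8.1648/(1+0.1058)^3 + 8.8506/(1+0.1058)^4 + 9.5941/(1+0.1058)^5 + 144.6088/(1+0.1058)^5 = 117.6640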